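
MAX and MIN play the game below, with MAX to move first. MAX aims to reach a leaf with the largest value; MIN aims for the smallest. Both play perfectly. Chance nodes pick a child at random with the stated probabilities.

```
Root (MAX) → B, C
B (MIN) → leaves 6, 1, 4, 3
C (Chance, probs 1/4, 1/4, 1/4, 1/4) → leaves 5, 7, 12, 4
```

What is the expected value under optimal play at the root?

B (MIN): min(6, 1, 4, 3) = 1
C (Chance): 1/4·5 + 1/4·7 + 1/4·12 + 1/4·4 = 7
Root (MAX): max(1, 7) = 7

7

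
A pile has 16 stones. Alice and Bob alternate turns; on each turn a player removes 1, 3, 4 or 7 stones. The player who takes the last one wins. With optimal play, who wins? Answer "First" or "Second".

Second

Mark each pile size as W (mover wins) or L (mover loses):
i:   0  1  2  3  4  5  6  7  8  9 10 11 12 13 14 15 16
     L  W  L  W  W  W  W  W  L  W  L  W  W  W  W  W  L
Position 16 is L, so the second player wins.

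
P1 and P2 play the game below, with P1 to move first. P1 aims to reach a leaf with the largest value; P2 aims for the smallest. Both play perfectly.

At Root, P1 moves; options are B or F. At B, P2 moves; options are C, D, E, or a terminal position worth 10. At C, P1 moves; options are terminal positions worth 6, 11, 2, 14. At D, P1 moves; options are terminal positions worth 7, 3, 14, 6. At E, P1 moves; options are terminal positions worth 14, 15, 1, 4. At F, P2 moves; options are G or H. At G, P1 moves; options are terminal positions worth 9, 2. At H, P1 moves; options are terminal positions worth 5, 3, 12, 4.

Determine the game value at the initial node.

C (P1): max(6, 11, 2, 14) = 14
D (P1): max(7, 3, 14, 6) = 14
E (P1): max(14, 15, 1, 4) = 15
B (P2): min(14, 14, 15, 10) = 10
G (P1): max(9, 2) = 9
H (P1): max(5, 3, 12, 4) = 12
F (P2): min(9, 12) = 9
Root (P1): max(10, 9) = 10

10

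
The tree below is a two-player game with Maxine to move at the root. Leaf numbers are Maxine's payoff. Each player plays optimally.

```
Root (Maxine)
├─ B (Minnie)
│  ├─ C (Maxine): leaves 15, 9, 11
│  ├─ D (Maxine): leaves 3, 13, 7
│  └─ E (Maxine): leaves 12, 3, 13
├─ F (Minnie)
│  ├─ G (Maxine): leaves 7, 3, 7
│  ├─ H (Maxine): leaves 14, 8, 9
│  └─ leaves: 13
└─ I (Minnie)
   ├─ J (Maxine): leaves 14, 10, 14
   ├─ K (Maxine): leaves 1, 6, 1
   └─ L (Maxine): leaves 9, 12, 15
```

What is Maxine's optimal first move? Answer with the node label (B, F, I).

B

C (Maxine): max(15, 9, 11) = 15
D (Maxine): max(3, 13, 7) = 13
E (Maxine): max(12, 3, 13) = 13
B (Minnie): min(15, 13, 13) = 13
G (Maxine): max(7, 3, 7) = 7
H (Maxine): max(14, 8, 9) = 14
F (Minnie): min(7, 14, 13) = 7
J (Maxine): max(14, 10, 14) = 14
K (Maxine): max(1, 6, 1) = 6
L (Maxine): max(9, 12, 15) = 15
I (Minnie): min(14, 6, 15) = 6
Root (Maxine): max(13, 7, 6) = 13
Maxine picks the child with the highest value: B (value 13).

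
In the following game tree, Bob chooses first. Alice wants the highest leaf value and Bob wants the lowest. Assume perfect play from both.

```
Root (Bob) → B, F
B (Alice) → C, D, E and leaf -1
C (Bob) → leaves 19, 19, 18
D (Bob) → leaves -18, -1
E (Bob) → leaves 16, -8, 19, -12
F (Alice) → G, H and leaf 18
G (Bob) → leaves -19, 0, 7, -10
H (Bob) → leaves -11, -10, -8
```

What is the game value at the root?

18

C (Bob): min(19, 19, 18) = 18
D (Bob): min(-18, -1) = -18
E (Bob): min(16, -8, 19, -12) = -12
B (Alice): max(18, -18, -12, -1) = 18
G (Bob): min(-19, 0, 7, -10) = -19
H (Bob): min(-11, -10, -8) = -11
F (Alice): max(-19, -11, 18) = 18
Root (Bob): min(18, 18) = 18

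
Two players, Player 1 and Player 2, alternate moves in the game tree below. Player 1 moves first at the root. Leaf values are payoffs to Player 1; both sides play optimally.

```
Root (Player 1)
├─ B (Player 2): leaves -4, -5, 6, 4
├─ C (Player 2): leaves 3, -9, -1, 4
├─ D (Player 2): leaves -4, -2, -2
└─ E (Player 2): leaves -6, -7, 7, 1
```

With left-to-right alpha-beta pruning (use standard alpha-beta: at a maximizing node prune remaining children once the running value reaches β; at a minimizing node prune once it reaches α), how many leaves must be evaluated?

B [α=-∞,β=+∞]: v=-5
C [α=-5,β=+∞]: v=-9 after child 2 ≤ α → α-cutoff, skip 2
D [α=-5,β=+∞]: v=-4
E [α=-4,β=+∞]: v=-6 after child 1 ≤ α → α-cutoff, skip 3
Root [α=-∞,β=+∞]: v=-4
Leaves evaluated: 10 of 15.

10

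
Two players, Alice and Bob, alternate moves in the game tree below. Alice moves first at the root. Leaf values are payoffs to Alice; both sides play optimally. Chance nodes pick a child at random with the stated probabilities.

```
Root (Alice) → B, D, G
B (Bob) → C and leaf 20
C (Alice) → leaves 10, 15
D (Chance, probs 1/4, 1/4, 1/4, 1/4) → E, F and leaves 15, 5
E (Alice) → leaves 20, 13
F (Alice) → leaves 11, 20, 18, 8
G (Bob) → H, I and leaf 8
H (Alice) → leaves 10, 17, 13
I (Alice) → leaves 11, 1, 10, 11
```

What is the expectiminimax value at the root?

C (Alice): max(10, 15) = 15
B (Bob): min(15, 20) = 15
E (Alice): max(20, 13) = 20
F (Alice): max(11, 20, 18, 8) = 20
D (Chance): 1/4·20 + 1/4·20 + 1/4·15 + 1/4·5 = 15
H (Alice): max(10, 17, 13) = 17
I (Alice): max(11, 1, 10, 11) = 11
G (Bob): min(17, 11, 8) = 8
Root (Alice): max(15, 15, 8) = 15

15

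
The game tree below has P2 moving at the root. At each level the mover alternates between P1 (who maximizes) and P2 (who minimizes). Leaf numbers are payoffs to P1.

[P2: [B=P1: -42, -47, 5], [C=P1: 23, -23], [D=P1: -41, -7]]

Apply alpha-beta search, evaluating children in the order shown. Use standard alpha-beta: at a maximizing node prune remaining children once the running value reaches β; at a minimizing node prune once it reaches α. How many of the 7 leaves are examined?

B [α=-∞,β=+∞]: v=5
C [α=-∞,β=5]: v=23 after child 1 ≥ β → β-cutoff, skip 1
D [α=-∞,β=5]: v=-7
Root [α=-∞,β=+∞]: v=-7
Leaves evaluated: 6 of 7.

6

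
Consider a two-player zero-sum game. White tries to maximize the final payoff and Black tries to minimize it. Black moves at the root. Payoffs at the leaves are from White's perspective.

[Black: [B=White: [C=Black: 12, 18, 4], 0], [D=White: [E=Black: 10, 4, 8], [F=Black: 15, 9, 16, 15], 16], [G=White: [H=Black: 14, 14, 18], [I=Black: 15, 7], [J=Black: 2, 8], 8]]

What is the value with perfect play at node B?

C: min(12, 18, 4) = 4
B: max(4, 0) = 4

4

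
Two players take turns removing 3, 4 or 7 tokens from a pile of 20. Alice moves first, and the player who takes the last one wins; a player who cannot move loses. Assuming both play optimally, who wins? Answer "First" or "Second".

i:   0  1  2  3  4  5  6  7  8  9 10 11 12 13 14 15 16 17 18 19 20
     L  L  L  W  W  W  W  W  W  W  L  L  L  W  W  W  W  W  W  W  L
Position 20 is L, so the second player wins.

Second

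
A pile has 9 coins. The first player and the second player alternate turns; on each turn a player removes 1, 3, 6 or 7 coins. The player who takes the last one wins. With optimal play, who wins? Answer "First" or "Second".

First

Compute winning (W) and losing (L) positions by backward induction:
i:   0  1  2  3  4  5  6  7  8  9
     L  W  L  W  L  W  W  W  W  W
Position 9 is W, so the first player wins.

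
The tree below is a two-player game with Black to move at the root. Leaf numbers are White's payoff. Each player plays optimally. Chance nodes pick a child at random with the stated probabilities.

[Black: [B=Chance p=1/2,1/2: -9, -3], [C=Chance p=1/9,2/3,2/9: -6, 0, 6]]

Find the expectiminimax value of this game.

-6

B (Chance): 1/2·-9 + 1/2·-3 = -6
C (Chance): 1/9·-6 + 2/3·0 + 2/9·6 = 0.67
Root (Black): min(-6, 0.67) = -6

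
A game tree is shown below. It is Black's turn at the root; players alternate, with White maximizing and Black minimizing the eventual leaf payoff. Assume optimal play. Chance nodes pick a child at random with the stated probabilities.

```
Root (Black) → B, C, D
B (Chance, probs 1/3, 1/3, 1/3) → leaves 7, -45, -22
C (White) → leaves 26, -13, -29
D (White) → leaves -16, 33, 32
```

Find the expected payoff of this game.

B (Chance): 1/3·7 + 1/3·-45 + 1/3·-22 = -20
C (White): max(26, -13, -29) = 26
D (White): max(-16, 33, 32) = 33
Root (Black): min(-20, 26, 33) = -20

-20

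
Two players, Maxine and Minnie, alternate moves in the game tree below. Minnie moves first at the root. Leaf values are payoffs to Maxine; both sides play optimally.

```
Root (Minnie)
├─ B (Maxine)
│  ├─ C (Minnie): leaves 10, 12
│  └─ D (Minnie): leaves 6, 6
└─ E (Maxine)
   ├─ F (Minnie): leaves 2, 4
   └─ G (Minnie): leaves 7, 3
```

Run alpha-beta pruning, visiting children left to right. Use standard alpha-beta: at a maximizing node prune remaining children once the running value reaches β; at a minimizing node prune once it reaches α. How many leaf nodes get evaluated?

7

C [α=-∞,β=+∞]: v=10
D [α=10,β=+∞]: v=6 after child 1 ≤ α → α-cutoff, skip 1
B [α=-∞,β=+∞]: v=10
F [α=-∞,β=10]: v=2
G [α=2,β=10]: v=3
E [α=-∞,β=10]: v=3
Root [α=-∞,β=+∞]: v=3
Leaves evaluated: 7 of 8.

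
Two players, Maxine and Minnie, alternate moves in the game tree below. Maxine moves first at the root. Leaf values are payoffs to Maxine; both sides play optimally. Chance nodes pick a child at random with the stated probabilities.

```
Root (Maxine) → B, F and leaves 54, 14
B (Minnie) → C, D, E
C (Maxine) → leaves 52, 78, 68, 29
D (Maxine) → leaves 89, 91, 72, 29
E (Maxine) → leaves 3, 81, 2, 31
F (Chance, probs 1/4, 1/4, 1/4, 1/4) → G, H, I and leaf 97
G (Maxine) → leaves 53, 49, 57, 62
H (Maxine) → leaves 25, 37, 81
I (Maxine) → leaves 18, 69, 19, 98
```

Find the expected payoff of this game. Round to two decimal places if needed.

84.5

C (Maxine): max(52, 78, 68, 29) = 78
D (Maxine): max(89, 91, 72, 29) = 91
E (Maxine): max(3, 81, 2, 31) = 81
B (Minnie): min(78, 91, 81) = 78
G (Maxine): max(53, 49, 57, 62) = 62
H (Maxine): max(25, 37, 81) = 81
I (Maxine): max(18, 69, 19, 98) = 98
F (Chance): 1/4·62 + 1/4·81 + 1/4·98 + 1/4·97 = 84.5
Root (Maxine): max(78, 84.5, 54, 14) = 84.5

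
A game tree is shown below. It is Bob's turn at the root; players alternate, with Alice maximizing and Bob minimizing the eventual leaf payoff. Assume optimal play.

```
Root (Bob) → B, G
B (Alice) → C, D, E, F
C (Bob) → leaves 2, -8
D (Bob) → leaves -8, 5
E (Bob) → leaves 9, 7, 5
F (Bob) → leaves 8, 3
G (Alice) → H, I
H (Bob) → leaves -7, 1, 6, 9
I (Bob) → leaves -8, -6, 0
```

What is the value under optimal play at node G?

H: min(-7, 1, 6, 9) = -7
I: min(-8, -6, 0) = -8
G: max(-7, -8) = -7

-7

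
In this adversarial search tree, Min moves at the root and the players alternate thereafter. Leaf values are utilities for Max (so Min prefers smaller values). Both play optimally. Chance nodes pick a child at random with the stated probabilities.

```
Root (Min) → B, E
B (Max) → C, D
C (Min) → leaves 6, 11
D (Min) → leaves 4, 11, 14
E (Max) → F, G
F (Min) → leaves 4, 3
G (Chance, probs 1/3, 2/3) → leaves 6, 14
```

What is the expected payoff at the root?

6

C (Min): min(6, 11) = 6
D (Min): min(4, 11, 14) = 4
B (Max): max(6, 4) = 6
F (Min): min(4, 3) = 3
G (Chance): 1/3·6 + 2/3·14 = 11.33
E (Max): max(3, 11.33) = 11.33
Root (Min): min(6, 11.33) = 6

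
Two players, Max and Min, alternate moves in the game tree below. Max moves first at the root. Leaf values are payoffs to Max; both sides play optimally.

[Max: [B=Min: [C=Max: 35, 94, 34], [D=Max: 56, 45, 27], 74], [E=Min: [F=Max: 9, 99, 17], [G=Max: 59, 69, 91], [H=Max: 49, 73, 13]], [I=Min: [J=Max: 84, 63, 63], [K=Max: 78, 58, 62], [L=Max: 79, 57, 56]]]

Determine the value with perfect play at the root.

78

C (Max): max(35, 94, 34) = 94
D (Max): max(56, 45, 27) = 56
B (Min): min(94, 56, 74) = 56
F (Max): max(9, 99, 17) = 99
G (Max): max(59, 69, 91) = 91
H (Max): max(49, 73, 13) = 73
E (Min): min(99, 91, 73) = 73
J (Max): max(84, 63, 63) = 84
K (Max): max(78, 58, 62) = 78
L (Max): max(79, 57, 56) = 79
I (Min): min(84, 78, 79) = 78
Root (Max): max(56, 73, 78) = 78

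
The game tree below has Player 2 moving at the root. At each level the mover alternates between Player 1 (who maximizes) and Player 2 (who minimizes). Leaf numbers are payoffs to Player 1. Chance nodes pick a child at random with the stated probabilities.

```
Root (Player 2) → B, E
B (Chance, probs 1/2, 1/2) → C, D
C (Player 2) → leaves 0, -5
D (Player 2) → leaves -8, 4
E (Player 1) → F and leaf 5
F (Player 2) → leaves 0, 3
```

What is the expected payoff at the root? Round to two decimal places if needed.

C (Player 2): min(0, -5) = -5
D (Player 2): min(-8, 4) = -8
B (Chance): 1/2·-5 + 1/2·-8 = -6.5
F (Player 2): min(0, 3) = 0
E (Player 1): max(0, 5) = 5
Root (Player 2): min(-6.5, 5) = -6.5

-6.5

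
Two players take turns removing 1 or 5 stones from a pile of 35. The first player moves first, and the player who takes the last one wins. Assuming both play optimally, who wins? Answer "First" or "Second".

First

i:   0  1  2  3  4  5  6  7  8  9 10 11 12 13 14 15 16 17 18 19 20 21 22 23 24 25 26 27 28 29 30 31 32 33 34 35
     L  W  L  W  L  W  L  W  L  W  L  W  L  W  L  W  L  W  L  W  L  W  L  W  L  W  L  W  L  W  L  W  L  W  L  W
Position 35 is W, so the first player wins.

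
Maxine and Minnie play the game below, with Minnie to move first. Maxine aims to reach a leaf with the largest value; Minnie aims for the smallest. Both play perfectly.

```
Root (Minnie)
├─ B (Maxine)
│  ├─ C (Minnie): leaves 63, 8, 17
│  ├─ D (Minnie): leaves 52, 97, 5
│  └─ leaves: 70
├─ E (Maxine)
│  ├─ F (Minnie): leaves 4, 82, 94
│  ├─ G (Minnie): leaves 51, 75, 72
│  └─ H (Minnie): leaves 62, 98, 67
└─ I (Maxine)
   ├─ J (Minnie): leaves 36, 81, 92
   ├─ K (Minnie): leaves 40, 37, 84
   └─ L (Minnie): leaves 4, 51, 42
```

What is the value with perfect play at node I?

37

J: min(36, 81, 92) = 36
K: min(40, 37, 84) = 37
L: min(4, 51, 42) = 4
I: max(36, 37, 4) = 37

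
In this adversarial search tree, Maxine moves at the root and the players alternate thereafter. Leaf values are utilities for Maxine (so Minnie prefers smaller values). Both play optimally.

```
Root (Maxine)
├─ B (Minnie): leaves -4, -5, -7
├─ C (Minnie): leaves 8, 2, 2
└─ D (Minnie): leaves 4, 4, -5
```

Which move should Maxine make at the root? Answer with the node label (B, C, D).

B (Minnie): min(-4, -5, -7) = -7
C (Minnie): min(8, 2, 2) = 2
D (Minnie): min(4, 4, -5) = -5
Root (Maxine): max(-7, 2, -5) = 2
Maxine picks the child with the highest value: C (value 2).

C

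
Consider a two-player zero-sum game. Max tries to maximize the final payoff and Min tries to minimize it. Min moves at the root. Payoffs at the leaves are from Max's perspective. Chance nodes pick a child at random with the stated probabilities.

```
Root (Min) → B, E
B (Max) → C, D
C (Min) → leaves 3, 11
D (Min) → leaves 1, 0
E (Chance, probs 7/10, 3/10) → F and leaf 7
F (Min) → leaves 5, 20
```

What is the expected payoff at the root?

C (Min): min(3, 11) = 3
D (Min): min(1, 0) = 0
B (Max): max(3, 0) = 3
F (Min): min(5, 20) = 5
E (Chance): 7/10·5 + 3/10·7 = 5.6
Root (Min): min(3, 5.6) = 3

3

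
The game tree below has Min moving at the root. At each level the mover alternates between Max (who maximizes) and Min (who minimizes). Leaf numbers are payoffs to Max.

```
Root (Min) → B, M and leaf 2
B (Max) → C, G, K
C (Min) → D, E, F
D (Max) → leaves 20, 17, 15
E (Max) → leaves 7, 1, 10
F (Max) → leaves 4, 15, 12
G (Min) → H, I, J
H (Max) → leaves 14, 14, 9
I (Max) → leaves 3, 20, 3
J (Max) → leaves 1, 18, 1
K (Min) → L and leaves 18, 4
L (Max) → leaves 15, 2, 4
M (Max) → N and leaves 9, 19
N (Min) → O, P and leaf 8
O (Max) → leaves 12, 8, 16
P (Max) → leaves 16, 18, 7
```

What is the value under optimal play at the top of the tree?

2

D (Max): max(20, 17, 15) = 20
E (Max): max(7, 1, 10) = 10
F (Max): max(4, 15, 12) = 15
C (Min): min(20, 10, 15) = 10
H (Max): max(14, 14, 9) = 14
I (Max): max(3, 20, 3) = 20
J (Max): max(1, 18, 1) = 18
G (Min): min(14, 20, 18) = 14
L (Max): max(15, 2, 4) = 15
K (Min): min(15, 18, 4) = 4
B (Max): max(10, 14, 4) = 14
O (Max): max(12, 8, 16) = 16
P (Max): max(16, 18, 7) = 18
N (Min): min(16, 18, 8) = 8
M (Max): max(8, 9, 19) = 19
Root (Min): min(14, 19, 2) = 2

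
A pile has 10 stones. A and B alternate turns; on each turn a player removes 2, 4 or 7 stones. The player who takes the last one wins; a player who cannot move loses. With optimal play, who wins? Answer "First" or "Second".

Compute winning (W) and losing (L) positions by backward induction:
i:   0  1  2  3  4  5  6  7  8  9 10
     L  L  W  W  W  W  L  W  W  L  W
Position 10 is W, so the first player wins.

First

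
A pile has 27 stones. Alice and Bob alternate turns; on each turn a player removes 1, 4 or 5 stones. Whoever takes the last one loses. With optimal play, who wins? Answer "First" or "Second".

Second

Positions where the player to move wins (W) vs loses (L):
i:   0  1  2  3  4  5  6  7  8  9 10 11 12 13 14 15 16 17 18 19 20 21 22 23 24 25 26 27
     W  L  W  L  W  W  W  W  W  L  W  L  W  W  W  W  W  L  W  L  W  W  W  W  W  L  W  L
Position 27 is L, so the second player wins.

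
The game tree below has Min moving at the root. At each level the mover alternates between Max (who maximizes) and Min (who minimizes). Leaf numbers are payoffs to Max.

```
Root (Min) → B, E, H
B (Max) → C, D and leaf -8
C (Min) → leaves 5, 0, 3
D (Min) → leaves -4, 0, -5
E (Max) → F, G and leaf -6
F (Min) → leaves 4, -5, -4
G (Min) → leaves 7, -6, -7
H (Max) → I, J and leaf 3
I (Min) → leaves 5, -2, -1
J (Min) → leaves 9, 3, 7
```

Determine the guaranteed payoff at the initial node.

-5

C (Min): min(5, 0, 3) = 0
D (Min): min(-4, 0, -5) = -5
B (Max): max(0, -5, -8) = 0
F (Min): min(4, -5, -4) = -5
G (Min): min(7, -6, -7) = -7
E (Max): max(-5, -7, -6) = -5
I (Min): min(5, -2, -1) = -2
J (Min): min(9, 3, 7) = 3
H (Max): max(-2, 3, 3) = 3
Root (Min): min(0, -5, 3) = -5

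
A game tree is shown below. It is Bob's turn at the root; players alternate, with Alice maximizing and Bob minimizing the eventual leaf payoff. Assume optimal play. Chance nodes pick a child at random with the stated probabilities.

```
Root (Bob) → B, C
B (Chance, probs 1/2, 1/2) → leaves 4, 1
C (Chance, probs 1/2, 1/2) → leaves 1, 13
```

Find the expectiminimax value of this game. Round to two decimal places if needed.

B (Chance): 1/2·4 + 1/2·1 = 2.5
C (Chance): 1/2·1 + 1/2·13 = 7
Root (Bob): min(2.5, 7) = 2.5

2.5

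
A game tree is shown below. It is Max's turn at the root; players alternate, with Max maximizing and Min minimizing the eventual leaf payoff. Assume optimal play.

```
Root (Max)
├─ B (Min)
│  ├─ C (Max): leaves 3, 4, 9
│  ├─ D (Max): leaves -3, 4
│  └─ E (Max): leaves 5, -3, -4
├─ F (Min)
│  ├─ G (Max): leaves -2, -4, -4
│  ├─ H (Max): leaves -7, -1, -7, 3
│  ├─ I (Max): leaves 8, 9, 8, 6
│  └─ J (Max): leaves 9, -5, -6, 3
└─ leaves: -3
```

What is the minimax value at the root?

4

C (Max): max(3, 4, 9) = 9
D (Max): max(-3, 4) = 4
E (Max): max(5, -3, -4) = 5
B (Min): min(9, 4, 5) = 4
G (Max): max(-2, -4, -4) = -2
H (Max): max(-7, -1, -7, 3) = 3
I (Max): max(8, 9, 8, 6) = 9
J (Max): max(9, -5, -6, 3) = 9
F (Min): min(-2, 3, 9, 9) = -2
Root (Max): max(4, -2, -3) = 4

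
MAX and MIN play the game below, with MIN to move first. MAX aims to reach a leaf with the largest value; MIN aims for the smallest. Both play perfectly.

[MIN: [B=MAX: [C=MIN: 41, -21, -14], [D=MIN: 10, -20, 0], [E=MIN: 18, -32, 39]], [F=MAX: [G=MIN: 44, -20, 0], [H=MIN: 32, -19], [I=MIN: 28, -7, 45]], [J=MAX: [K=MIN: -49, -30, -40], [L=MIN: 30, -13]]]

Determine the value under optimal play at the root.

C (MIN): min(41, -21, -14) = -21
D (MIN): min(10, -20, 0) = -20
E (MIN): min(18, -32, 39) = -32
B (MAX): max(-21, -20, -32) = -20
G (MIN): min(44, -20, 0) = -20
H (MIN): min(32, -19) = -19
I (MIN): min(28, -7, 45) = -7
F (MAX): max(-20, -19, -7) = -7
K (MIN): min(-49, -30, -40) = -49
L (MIN): min(30, -13) = -13
J (MAX): max(-49, -13) = -13
Root (MIN): min(-20, -7, -13) = -20

-20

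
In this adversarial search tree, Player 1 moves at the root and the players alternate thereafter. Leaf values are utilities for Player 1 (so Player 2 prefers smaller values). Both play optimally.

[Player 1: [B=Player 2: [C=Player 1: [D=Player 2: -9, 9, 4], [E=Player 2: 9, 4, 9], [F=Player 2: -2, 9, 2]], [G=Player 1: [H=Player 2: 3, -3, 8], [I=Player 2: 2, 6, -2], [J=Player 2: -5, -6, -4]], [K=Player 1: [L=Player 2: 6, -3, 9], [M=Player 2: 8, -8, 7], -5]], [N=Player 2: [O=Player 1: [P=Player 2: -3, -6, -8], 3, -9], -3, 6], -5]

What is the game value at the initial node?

-3

D (Player 2): min(-9, 9, 4) = -9
E (Player 2): min(9, 4, 9) = 4
F (Player 2): min(-2, 9, 2) = -2
C (Player 1): max(-9, 4, -2) = 4
H (Player 2): min(3, -3, 8) = -3
I (Player 2): min(2, 6, -2) = -2
J (Player 2): min(-5, -6, -4) = -6
G (Player 1): max(-3, -2, -6) = -2
L (Player 2): min(6, -3, 9) = -3
M (Player 2): min(8, -8, 7) = -8
K (Player 1): max(-3, -8, -5) = -3
B (Player 2): min(4, -2, -3) = -3
P (Player 2): min(-3, -6, -8) = -8
O (Player 1): max(-8, 3, -9) = 3
N (Player 2): min(3, -3, 6) = -3
Root (Player 1): max(-3, -3, -5) = -3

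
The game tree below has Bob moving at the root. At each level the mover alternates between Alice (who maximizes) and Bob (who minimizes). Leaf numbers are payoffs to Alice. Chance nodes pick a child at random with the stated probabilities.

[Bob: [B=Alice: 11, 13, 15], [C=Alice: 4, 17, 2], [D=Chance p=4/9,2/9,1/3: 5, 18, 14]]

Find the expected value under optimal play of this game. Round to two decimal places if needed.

B (Alice): max(11, 13, 15) = 15
C (Alice): max(4, 17, 2) = 17
D (Chance): 4/9·5 + 2/9·18 + 1/3·14 = 10.89
Root (Bob): min(15, 17, 10.89) = 10.89

10.89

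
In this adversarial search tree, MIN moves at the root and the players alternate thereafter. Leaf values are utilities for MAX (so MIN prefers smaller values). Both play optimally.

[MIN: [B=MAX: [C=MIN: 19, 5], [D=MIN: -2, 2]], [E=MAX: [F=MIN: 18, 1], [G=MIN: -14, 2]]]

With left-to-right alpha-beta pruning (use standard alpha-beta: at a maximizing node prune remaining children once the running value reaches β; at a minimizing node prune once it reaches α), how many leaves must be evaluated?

C [α=-∞,β=+∞]: v=5
D [α=5,β=+∞]: v=-2 after child 1 ≤ α → α-cutoff, skip 1
B [α=-∞,β=+∞]: v=5
F [α=-∞,β=5]: v=1
G [α=1,β=5]: v=-14 after child 1 ≤ α → α-cutoff, skip 1
E [α=-∞,β=5]: v=1
Root [α=-∞,β=+∞]: v=1
Leaves evaluated: 6 of 8.

6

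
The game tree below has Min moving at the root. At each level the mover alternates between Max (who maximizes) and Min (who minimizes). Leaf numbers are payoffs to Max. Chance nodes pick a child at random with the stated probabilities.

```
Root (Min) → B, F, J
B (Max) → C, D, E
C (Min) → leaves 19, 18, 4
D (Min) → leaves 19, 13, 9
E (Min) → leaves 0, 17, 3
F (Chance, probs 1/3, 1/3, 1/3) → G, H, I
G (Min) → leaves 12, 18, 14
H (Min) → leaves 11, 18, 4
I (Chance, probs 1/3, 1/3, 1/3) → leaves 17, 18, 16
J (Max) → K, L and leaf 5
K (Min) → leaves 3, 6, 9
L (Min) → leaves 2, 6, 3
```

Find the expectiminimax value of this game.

5

C (Min): min(19, 18, 4) = 4
D (Min): min(19, 13, 9) = 9
E (Min): min(0, 17, 3) = 0
B (Max): max(4, 9, 0) = 9
G (Min): min(12, 18, 14) = 12
H (Min): min(11, 18, 4) = 4
I (Chance): 1/3·17 + 1/3·18 + 1/3·16 = 17
F (Chance): 1/3·12 + 1/3·4 + 1/3·17 = 11
K (Min): min(3, 6, 9) = 3
L (Min): min(2, 6, 3) = 2
J (Max): max(3, 2, 5) = 5
Root (Min): min(9, 11, 5) = 5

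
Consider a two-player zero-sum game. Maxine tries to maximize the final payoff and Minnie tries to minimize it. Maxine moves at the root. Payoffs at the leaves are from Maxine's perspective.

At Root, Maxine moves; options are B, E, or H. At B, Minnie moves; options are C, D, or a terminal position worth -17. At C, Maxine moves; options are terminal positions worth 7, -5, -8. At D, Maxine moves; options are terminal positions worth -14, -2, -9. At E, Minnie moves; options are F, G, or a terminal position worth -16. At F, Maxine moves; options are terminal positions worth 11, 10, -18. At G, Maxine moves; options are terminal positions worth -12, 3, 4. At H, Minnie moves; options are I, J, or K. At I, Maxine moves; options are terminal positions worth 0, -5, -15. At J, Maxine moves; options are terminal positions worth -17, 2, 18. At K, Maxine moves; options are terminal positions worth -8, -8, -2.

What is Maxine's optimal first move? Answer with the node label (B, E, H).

C (Maxine): max(7, -5, -8) = 7
D (Maxine): max(-14, -2, -9) = -2
B (Minnie): min(7, -2, -17) = -17
F (Maxine): max(11, 10, -18) = 11
G (Maxine): max(-12, 3, 4) = 4
E (Minnie): min(11, 4, -16) = -16
I (Maxine): max(0, -5, -15) = 0
J (Maxine): max(-17, 2, 18) = 18
K (Maxine): max(-8, -8, -2) = -2
H (Minnie): min(0, 18, -2) = -2
Root (Maxine): max(-17, -16, -2) = -2
Maxine picks the child with the highest value: H (value -2).

H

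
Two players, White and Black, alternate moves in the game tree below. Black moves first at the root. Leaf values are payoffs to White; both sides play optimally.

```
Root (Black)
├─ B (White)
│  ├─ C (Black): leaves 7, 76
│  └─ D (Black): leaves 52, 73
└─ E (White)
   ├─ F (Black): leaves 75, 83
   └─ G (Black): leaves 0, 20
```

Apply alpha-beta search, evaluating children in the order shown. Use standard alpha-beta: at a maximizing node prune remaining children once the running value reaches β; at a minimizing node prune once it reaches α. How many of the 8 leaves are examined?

6

C [α=-∞,β=+∞]: v=7
D [α=7,β=+∞]: v=52
B [α=-∞,β=+∞]: v=52
F [α=-∞,β=52]: v=75
E [α=-∞,β=52]: v=75 after child 1 ≥ β → β-cutoff, skip 1
Root [α=-∞,β=+∞]: v=52
Leaves evaluated: 6 of 8.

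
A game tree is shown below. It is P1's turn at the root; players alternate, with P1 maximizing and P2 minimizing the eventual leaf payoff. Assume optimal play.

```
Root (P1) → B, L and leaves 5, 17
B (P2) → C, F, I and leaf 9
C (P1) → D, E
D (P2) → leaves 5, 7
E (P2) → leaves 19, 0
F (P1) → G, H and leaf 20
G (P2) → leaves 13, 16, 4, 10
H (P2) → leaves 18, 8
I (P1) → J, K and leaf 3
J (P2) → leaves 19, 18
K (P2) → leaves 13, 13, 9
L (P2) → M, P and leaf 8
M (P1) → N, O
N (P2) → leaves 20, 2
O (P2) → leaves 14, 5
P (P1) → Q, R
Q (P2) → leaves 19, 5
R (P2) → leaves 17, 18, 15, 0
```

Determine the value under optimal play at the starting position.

17

D (P2): min(5, 7) = 5
E (P2): min(19, 0) = 0
C (P1): max(5, 0) = 5
G (P2): min(13, 16, 4, 10) = 4
H (P2): min(18, 8) = 8
F (P1): max(4, 8, 20) = 20
J (P2): min(19, 18) = 18
K (P2): min(13, 13, 9) = 9
I (P1): max(18, 9, 3) = 18
B (P2): min(5, 20, 18, 9) = 5
N (P2): min(20, 2) = 2
O (P2): min(14, 5) = 5
M (P1): max(2, 5) = 5
Q (P2): min(19, 5) = 5
R (P2): min(17, 18, 15, 0) = 0
P (P1): max(5, 0) = 5
L (P2): min(5, 5, 8) = 5
Root (P1): max(5, 5, 5, 17) = 17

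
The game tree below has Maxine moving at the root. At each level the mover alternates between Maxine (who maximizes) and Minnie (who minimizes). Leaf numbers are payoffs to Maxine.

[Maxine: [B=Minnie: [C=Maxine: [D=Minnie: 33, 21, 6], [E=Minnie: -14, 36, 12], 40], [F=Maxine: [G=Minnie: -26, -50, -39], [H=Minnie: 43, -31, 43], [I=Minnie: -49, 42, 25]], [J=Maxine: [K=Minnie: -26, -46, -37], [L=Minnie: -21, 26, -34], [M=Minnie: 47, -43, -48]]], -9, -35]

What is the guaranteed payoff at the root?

-9

D (Minnie): min(33, 21, 6) = 6
E (Minnie): min(-14, 36, 12) = -14
C (Maxine): max(6, -14, 40) = 40
G (Minnie): min(-26, -50, -39) = -50
H (Minnie): min(43, -31, 43) = -31
I (Minnie): min(-49, 42, 25) = -49
F (Maxine): max(-50, -31, -49) = -31
K (Minnie): min(-26, -46, -37) = -46
L (Minnie): min(-21, 26, -34) = -34
M (Minnie): min(47, -43, -48) = -48
J (Maxine): max(-46, -34, -48) = -34
B (Minnie): min(40, -31, -34) = -34
Root (Maxine): max(-34, -9, -35) = -9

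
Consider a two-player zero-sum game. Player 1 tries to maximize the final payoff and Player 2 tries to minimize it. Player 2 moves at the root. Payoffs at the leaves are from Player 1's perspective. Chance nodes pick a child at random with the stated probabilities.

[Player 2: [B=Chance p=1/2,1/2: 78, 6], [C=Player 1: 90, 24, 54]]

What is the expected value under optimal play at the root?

42

B (Chance): 1/2·78 + 1/2·6 = 42
C (Player 1): max(90, 24, 54) = 90
Root (Player 2): min(42, 90) = 42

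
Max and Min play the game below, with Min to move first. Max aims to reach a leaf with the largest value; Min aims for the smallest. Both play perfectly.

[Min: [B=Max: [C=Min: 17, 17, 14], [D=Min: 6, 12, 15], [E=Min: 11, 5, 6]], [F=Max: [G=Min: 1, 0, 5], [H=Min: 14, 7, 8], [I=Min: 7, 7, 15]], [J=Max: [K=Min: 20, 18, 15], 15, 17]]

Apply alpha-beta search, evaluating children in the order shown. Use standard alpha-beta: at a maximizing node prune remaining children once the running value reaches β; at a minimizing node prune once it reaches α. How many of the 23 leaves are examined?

C [α=-∞,β=+∞]: v=14
D [α=14,β=+∞]: v=6 after child 1 ≤ α → α-cutoff, skip 2
E [α=14,β=+∞]: v=11 after child 1 ≤ α → α-cutoff, skip 2
B [α=-∞,β=+∞]: v=14
G [α=-∞,β=14]: v=0
H [α=0,β=14]: v=7
I [α=7,β=14]: v=7 after child 1 ≤ α → α-cutoff, skip 2
F [α=-∞,β=14]: v=7
K [α=-∞,β=7]: v=15
J [α=-∞,β=7]: v=15 after child 1 ≥ β → β-cutoff, skip 2
Root [α=-∞,β=+∞]: v=7
Leaves evaluated: 15 of 23.

15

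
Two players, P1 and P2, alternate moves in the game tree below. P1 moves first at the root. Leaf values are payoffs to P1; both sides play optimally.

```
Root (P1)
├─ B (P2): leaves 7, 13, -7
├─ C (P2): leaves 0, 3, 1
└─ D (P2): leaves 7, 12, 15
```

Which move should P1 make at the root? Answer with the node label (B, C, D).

D

B (P2): min(7, 13, -7) = -7
C (P2): min(0, 3, 1) = 0
D (P2): min(7, 12, 15) = 7
Root (P1): max(-7, 0, 7) = 7
P1 picks the child with the highest value: D (value 7).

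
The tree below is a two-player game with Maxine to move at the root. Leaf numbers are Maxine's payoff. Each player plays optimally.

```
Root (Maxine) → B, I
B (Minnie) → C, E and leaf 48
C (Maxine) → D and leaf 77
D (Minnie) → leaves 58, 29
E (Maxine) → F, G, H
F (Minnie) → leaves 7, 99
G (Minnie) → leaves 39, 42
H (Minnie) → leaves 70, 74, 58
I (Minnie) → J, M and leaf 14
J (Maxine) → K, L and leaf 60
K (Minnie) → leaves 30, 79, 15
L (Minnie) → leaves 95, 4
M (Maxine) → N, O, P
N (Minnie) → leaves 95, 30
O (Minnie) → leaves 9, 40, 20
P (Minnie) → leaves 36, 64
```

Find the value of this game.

D (Minnie): min(58, 29) = 29
C (Maxine): max(29, 77) = 77
F (Minnie): min(7, 99) = 7
G (Minnie): min(39, 42) = 39
H (Minnie): min(70, 74, 58) = 58
E (Maxine): max(7, 39, 58) = 58
B (Minnie): min(77, 58, 48) = 48
K (Minnie): min(30, 79, 15) = 15
L (Minnie): min(95, 4) = 4
J (Maxine): max(15, 4, 60) = 60
N (Minnie): min(95, 30) = 30
O (Minnie): min(9, 40, 20) = 9
P (Minnie): min(36, 64) = 36
M (Maxine): max(30, 9, 36) = 36
I (Minnie): min(60, 36, 14) = 14
Root (Maxine): max(48, 14) = 48

48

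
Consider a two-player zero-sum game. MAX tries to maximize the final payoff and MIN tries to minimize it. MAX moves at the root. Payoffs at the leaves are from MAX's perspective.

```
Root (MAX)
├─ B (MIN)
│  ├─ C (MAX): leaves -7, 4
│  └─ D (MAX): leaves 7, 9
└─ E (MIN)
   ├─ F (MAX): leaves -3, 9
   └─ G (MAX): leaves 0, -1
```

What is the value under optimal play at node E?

F: max(-3, 9) = 9
G: max(0, -1) = 0
E: min(9, 0) = 0

0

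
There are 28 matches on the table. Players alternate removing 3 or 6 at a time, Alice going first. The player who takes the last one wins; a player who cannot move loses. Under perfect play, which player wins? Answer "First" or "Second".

Second

Compute winning (W) and losing (L) positions by backward induction:
i:   0  1  2  3  4  5  6  7  8  9 10 11 12 13 14 15 16 17 18 19 20 21 22 23 24 25 26 27 28
     L  L  L  W  W  W  W  W  W  L  L  L  W  W  W  W  W  W  L  L  L  W  W  W  W  W  W  L  L
Position 28 is L, so the second player wins.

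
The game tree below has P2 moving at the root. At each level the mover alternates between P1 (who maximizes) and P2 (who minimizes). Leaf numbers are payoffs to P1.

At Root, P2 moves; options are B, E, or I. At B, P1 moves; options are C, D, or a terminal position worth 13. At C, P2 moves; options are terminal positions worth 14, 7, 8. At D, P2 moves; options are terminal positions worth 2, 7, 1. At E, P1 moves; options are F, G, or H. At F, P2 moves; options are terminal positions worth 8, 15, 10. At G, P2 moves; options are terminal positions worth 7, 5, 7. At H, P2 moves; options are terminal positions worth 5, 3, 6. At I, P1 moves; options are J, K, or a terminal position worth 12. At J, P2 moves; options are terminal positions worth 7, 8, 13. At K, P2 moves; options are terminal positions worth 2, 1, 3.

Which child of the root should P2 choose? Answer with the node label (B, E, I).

C (P2): min(14, 7, 8) = 7
D (P2): min(2, 7, 1) = 1
B (P1): max(7, 1, 13) = 13
F (P2): min(8, 15, 10) = 8
G (P2): min(7, 5, 7) = 5
H (P2): min(5, 3, 6) = 3
E (P1): max(8, 5, 3) = 8
J (P2): min(7, 8, 13) = 7
K (P2): min(2, 1, 3) = 1
I (P1): max(7, 1, 12) = 12
Root (P2): min(13, 8, 12) = 8
P2 picks the child with the lowest value: E (value 8).

E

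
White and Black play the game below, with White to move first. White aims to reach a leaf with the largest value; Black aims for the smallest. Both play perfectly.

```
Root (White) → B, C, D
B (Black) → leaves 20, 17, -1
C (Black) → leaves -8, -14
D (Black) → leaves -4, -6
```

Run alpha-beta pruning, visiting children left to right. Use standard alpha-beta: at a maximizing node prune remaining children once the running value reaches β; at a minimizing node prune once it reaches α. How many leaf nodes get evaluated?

B [α=-∞,β=+∞]: v=-1
C [α=-1,β=+∞]: v=-8 after child 1 ≤ α → α-cutoff, skip 1
D [α=-1,β=+∞]: v=-4 after child 1 ≤ α → α-cutoff, skip 1
Root [α=-∞,β=+∞]: v=-1
Leaves evaluated: 5 of 7.

5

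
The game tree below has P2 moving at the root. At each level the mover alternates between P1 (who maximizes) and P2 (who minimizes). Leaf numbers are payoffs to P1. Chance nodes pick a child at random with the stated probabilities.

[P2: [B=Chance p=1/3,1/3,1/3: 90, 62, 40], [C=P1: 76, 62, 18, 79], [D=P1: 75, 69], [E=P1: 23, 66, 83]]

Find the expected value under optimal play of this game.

64

B (Chance): 1/3·90 + 1/3·62 + 1/3·40 = 64
C (P1): max(76, 62, 18, 79) = 79
D (P1): max(75, 69) = 75
E (P1): max(23, 66, 83) = 83
Root (P2): min(64, 79, 75, 83) = 64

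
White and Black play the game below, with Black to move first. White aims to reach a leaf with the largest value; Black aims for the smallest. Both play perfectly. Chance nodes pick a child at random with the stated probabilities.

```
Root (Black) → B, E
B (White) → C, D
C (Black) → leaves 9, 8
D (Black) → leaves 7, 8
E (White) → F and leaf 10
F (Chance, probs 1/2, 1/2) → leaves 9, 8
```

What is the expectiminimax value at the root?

8

C (Black): min(9, 8) = 8
D (Black): min(7, 8) = 7
B (White): max(8, 7) = 8
F (Chance): 1/2·9 + 1/2·8 = 8.5
E (White): max(8.5, 10) = 10
Root (Black): min(8, 10) = 8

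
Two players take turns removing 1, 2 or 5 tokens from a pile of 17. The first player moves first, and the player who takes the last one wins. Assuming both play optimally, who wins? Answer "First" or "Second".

i:   0  1  2  3  4  5  6  7  8  9 10 11 12 13 14 15 16 17
     L  W  W  L  W  W  L  W  W  L  W  W  L  W  W  L  W  W
Position 17 is W, so the first player wins.

First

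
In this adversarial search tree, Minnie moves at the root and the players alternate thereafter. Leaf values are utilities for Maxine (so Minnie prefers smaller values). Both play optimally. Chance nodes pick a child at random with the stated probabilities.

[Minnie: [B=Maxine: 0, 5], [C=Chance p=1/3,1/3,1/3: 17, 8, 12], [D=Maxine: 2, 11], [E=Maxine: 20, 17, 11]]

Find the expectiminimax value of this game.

B (Maxine): max(0, 5) = 5
C (Chance): 1/3·17 + 1/3·8 + 1/3·12 = 12.33
D (Maxine): max(2, 11) = 11
E (Maxine): max(20, 17, 11) = 20
Root (Minnie): min(5, 12.33, 11, 20) = 5

5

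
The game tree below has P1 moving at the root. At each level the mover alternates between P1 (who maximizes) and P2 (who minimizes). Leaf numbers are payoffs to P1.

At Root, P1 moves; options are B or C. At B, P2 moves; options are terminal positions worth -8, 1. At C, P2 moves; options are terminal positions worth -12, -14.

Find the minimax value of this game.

B (P2): min(-8, 1) = -8
C (P2): min(-12, -14) = -14
Root (P1): max(-8, -14) = -8

-8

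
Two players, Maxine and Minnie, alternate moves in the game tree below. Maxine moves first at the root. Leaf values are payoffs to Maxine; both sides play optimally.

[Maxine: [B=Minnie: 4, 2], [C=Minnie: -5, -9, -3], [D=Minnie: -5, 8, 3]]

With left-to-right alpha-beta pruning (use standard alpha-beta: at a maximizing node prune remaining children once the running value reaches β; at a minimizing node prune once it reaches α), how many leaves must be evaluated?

4

B [α=-∞,β=+∞]: v=2
C [α=2,β=+∞]: v=-5 after child 1 ≤ α → α-cutoff, skip 2
D [α=2,β=+∞]: v=-5 after child 1 ≤ α → α-cutoff, skip 2
Root [α=-∞,β=+∞]: v=2
Leaves evaluated: 4 of 8.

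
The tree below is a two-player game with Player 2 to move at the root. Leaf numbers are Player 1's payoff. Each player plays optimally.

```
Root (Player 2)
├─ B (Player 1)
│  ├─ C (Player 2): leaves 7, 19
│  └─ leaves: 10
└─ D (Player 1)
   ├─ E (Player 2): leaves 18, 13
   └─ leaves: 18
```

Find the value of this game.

10

C (Player 2): min(7, 19) = 7
B (Player 1): max(7, 10) = 10
E (Player 2): min(18, 13) = 13
D (Player 1): max(13, 18) = 18
Root (Player 2): min(10, 18) = 10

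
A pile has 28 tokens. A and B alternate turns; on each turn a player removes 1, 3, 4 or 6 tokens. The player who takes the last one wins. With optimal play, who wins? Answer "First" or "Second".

i:   0  1  2  3  4  5  6  7  8  9 10 11 12 13 14 15 16 17 18 19 20 21 22 23 24 25 26 27 28
     L  W  L  W  W  W  W  L  W  L  W  W  W  W  L  W  L  W  W  W  W  L  W  L  W  W  W  W  L
Position 28 is L, so the second player wins.

Second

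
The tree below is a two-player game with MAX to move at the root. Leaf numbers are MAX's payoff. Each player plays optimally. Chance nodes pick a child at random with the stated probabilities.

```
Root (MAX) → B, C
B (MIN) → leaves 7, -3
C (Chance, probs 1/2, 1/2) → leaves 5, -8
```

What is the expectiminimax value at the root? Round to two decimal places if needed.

-1.5

B (MIN): min(7, -3) = -3
C (Chance): 1/2·5 + 1/2·-8 = -1.5
Root (MAX): max(-3, -1.5) = -1.5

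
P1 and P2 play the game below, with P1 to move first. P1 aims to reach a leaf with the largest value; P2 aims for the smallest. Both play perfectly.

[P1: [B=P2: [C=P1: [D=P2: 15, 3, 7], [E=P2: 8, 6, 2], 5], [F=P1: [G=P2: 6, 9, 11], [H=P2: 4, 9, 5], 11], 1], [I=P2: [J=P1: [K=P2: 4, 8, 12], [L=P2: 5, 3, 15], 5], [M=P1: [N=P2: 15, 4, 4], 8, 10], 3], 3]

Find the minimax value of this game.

3

D (P2): min(15, 3, 7) = 3
E (P2): min(8, 6, 2) = 2
C (P1): max(3, 2, 5) = 5
G (P2): min(6, 9, 11) = 6
H (P2): min(4, 9, 5) = 4
F (P1): max(6, 4, 11) = 11
B (P2): min(5, 11, 1) = 1
K (P2): min(4, 8, 12) = 4
L (P2): min(5, 3, 15) = 3
J (P1): max(4, 3, 5) = 5
N (P2): min(15, 4, 4) = 4
M (P1): max(4, 8, 10) = 10
I (P2): min(5, 10, 3) = 3
Root (P1): max(1, 3, 3) = 3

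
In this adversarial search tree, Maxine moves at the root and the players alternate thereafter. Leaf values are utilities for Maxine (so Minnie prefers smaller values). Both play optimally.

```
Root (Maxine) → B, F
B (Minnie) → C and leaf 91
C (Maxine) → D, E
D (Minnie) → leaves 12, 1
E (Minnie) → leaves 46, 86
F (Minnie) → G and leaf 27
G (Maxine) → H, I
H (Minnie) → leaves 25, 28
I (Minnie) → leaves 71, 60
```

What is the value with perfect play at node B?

D: min(12, 1) = 1
E: min(46, 86) = 46
C: max(1, 46) = 46
B: min(46, 91) = 46

46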